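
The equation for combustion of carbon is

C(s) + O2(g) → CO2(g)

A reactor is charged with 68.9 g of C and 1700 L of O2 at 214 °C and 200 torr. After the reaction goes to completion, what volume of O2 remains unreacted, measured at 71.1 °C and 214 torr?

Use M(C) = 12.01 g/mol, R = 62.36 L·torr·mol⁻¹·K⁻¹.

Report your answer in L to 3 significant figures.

547 L

n(C) = 68.9 / 12.01 = 5.737 mol
n(O2) = PV/RT = (200 × 1700) / (62.36 × 487.15) = 11.19 mol
For 5.737 mol C, stoichiometry requires (1/1) × 5.737 = 5.737 mol O2; 11.19 mol is available, so C is limiting.
n(O2) consumed = (1/1) × 5.737 = 5.737 mol; remaining = 11.19 − 5.737 = 5.453 mol
V(O2) = nRT/P = 5.453 × 62.36 × 344.25 / 214 = 547.0 L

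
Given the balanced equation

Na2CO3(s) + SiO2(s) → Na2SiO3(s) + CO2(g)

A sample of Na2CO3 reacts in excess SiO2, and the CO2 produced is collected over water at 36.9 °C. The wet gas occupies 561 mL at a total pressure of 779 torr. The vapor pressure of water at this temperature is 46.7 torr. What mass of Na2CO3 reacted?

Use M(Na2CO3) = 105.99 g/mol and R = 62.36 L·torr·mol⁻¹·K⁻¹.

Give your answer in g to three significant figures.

2.25 g

P(CO2) = 779 − 46.7 = 732.3 torr
n(CO2) = PV/RT = (732.3 × 0.5610) / (62.36 × 310.05) = 0.02125 mol
n(Na2CO3) = (1/1) × 0.02125 = 0.02125 mol
m(Na2CO3) = 0.02125 × 105.99 = 2.252 g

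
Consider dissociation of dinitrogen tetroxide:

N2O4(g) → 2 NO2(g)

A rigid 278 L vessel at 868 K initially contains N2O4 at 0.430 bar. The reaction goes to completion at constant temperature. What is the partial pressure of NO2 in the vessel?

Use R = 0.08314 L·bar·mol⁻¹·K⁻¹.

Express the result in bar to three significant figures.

0.860 bar

n(N2O4)₀ = PV/RT = (0.430 × 278) / (0.08314 × 868) = 1.656 mol
n(NO2) = (2/1) × 1.656 = 3.312 mol
P(NO2) = nRT/V = 3.312 × 0.08314 × 868 / 278 = 0.8598 bar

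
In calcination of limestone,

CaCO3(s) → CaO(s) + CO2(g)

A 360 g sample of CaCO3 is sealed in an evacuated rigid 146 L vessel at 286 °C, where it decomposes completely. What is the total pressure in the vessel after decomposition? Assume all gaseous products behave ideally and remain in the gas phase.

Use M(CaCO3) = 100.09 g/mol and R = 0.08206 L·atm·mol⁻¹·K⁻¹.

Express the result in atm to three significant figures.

n(CaCO3) = 360 / 100.09 = 3.597 mol
n(gas produced) = (1/1) × 3.597 = 3.597 mol
P = nRT/V = 3.597 × 0.08206 × 559.15 / 146 = 1.130 atm

1.13 atm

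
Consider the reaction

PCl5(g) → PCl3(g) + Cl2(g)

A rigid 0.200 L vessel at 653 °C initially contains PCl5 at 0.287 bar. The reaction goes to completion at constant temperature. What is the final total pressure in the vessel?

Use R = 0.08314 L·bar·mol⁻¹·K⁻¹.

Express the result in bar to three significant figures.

0.574 bar

At constant T and V, P ∝ n(gas): 1 mol gas → 2 mol gas.
P_final = (2/1) × 0.287 = 0.5740 bar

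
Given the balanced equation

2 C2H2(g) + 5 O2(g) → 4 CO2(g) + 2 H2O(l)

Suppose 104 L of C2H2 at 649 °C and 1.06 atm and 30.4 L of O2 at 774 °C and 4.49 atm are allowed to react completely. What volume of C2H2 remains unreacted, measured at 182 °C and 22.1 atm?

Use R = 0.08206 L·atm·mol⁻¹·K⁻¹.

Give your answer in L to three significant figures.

n(C2H2) = PV/RT = (1.06 × 104) / (0.08206 × 922.15) = 1.457 mol
n(O2) = PV/RT = (4.49 × 30.4) / (0.08206 × 1047.15) = 1.588 mol
For 1.457 mol C2H2, stoichiometry requires (5/2) × 1.457 = 3.643 mol O2; 1.588 mol is available, so O2 is limiting.
n(C2H2) consumed = (2/5) × 1.588 = 0.6352 mol; remaining = 1.457 − 0.6352 = 0.8218 mol
V(C2H2) = nRT/P = 0.8218 × 0.08206 × 455.15 / 22.1 = 1.389 L

1.39 L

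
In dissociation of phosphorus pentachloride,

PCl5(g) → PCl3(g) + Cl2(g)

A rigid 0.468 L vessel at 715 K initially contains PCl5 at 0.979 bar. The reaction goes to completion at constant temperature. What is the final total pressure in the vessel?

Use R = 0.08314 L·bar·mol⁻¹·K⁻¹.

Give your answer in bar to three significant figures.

Rigid vessel, constant T ⇒ P scales with total gas moles (1 → 2).
P_final = (2/1) × 0.979 = 1.958 bar

1.96 bar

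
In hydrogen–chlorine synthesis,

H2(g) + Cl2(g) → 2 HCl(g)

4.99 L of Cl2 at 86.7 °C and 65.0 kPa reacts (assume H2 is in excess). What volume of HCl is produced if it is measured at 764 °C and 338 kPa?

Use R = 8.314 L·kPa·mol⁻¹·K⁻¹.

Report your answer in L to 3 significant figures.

n(Cl2) = PV/RT = (65.0 × 4.99) / (8.314 × 359.85) = 0.1084 mol
n(HCl) = (2/1) × 0.1084 = 0.2168 mol
V = nRT/P = 0.2168 × 8.314 × 1037.15 / 338 = 5.531 L

5.53 L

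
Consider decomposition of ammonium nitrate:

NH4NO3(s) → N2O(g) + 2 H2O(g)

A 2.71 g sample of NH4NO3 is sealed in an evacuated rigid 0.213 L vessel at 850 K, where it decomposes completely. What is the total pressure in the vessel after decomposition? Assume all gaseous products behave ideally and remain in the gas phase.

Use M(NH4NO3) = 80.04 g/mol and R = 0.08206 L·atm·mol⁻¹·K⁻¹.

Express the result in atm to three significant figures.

n(NH4NO3) = 2.71 / 80.04 = 0.03386 mol
n(gas produced) = (3/1) × 0.03386 = 0.1016 mol
P = nRT/V = 0.1016 × 0.08206 × 850 / 0.213 = 33.27 atm

33.3 atm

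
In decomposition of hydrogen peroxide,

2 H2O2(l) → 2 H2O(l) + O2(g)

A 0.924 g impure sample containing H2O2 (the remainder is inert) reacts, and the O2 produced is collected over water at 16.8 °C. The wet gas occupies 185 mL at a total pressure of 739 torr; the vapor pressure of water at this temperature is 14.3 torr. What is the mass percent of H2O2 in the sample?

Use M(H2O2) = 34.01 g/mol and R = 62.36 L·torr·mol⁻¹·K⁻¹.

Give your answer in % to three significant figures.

54.6 %

P(O2) = 739 − 14.3 = 724.7 torr
n(O2) = PV/RT = (724.7 × 0.1850) / (62.36 × 289.95) = 0.007415 mol
n(H2O2) = (2/1) × 0.007415 = 0.01483 mol
m(H2O2) = 0.01483 × 34.01 = 0.5044 g
%H2O2 = 0.5044 / 0.924 × 100 = 54.59%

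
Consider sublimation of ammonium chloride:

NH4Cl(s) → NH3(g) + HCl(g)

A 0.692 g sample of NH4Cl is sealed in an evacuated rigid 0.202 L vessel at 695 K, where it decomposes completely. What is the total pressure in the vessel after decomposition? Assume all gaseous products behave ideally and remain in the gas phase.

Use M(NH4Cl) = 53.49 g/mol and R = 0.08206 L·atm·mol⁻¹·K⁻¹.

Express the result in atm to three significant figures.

n(NH4Cl) = 0.692 / 53.49 = 0.01294 mol
n(gas produced) = (2/1) × 0.01294 = 0.02588 mol
P = nRT/V = 0.02588 × 0.08206 × 695 / 0.202 = 7.307 atm

7.31 atm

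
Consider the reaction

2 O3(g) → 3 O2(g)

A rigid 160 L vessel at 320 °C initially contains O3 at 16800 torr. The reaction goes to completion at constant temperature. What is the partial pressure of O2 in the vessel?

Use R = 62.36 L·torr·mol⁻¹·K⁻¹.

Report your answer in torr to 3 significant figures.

25200 torr

n(O3)₀ = PV/RT = (16800 × 160) / (62.36 × 593.15) = 72.67 mol
n(O2) = (3/2) × 72.67 = 109.0 mol
P(O2) = nRT/V = 109.0 × 62.36 × 593.15 / 160 = 25200 torr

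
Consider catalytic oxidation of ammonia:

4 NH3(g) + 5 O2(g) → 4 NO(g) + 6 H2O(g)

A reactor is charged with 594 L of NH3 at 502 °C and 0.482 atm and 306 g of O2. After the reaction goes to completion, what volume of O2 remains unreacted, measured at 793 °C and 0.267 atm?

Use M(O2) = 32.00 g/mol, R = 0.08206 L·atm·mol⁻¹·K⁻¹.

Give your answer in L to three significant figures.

1290 L

n(NH3) = PV/RT = (0.482 × 594) / (0.08206 × 775.15) = 4.501 mol
n(O2) = 306 / 32.00 = 9.562 mol
For 4.501 mol NH3, stoichiometry requires (5/4) × 4.501 = 5.626 mol O2; 9.562 mol is available, so NH3 is limiting.
n(O2) consumed = (5/4) × 4.501 = 5.626 mol; remaining = 9.562 − 5.626 = 3.936 mol
V(O2) = nRT/P = 3.936 × 0.08206 × 1066.15 / 0.267 = 1290 L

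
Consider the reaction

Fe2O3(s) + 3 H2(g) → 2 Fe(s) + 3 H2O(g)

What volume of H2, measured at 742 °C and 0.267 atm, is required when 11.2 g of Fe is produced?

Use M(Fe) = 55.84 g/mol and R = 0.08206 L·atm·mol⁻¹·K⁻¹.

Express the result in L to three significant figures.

n(Fe) = 11.20 / 55.84 = 0.2006 mol
n(H2) = (3/2) × 0.2006 = 0.3009 mol
V = nRT/P = 0.3009 × 0.08206 × 1015.15 / 0.267 = 93.88 L

93.9 L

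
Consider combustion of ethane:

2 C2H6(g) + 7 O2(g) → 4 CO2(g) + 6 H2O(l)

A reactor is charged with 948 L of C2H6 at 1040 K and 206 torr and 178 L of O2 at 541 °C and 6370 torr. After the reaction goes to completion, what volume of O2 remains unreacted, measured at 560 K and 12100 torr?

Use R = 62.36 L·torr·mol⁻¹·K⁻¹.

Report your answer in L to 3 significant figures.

34.0 L

n(C2H6) = PV/RT = (206 × 948) / (62.36 × 1040) = 3.011 mol
n(O2) = PV/RT = (6370 × 178) / (62.36 × 814.15) = 22.33 mol
For 3.011 mol C2H6, stoichiometry requires (7/2) × 3.011 = 10.54 mol O2; 22.33 mol is available, so C2H6 is limiting.
n(O2) consumed = (7/2) × 3.011 = 10.54 mol; remaining = 22.33 − 10.54 = 11.79 mol
V(O2) = nRT/P = 11.79 × 62.36 × 560 / 12100 = 34.03 L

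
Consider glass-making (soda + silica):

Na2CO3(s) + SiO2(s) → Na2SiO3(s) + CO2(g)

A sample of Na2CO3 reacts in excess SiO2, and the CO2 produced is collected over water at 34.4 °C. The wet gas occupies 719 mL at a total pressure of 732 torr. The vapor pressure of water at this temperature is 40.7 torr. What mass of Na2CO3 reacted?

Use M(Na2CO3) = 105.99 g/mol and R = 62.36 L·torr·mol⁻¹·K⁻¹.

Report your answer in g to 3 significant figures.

2.75 g

P(CO2) = 732 − 40.7 = 691.3 torr
n(CO2) = PV/RT = (691.3 × 0.7190) / (62.36 × 307.55) = 0.02592 mol
n(Na2CO3) = (1/1) × 0.02592 = 0.02592 mol
m(Na2CO3) = 0.02592 × 105.99 = 2.747 g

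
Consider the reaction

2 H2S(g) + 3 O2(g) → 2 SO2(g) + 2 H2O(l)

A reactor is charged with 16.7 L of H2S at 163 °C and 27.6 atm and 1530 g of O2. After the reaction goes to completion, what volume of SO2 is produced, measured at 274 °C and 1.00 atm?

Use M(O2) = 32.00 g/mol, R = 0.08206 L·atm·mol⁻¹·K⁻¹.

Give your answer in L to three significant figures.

n(H2S) = PV/RT = (27.6 × 16.7) / (0.08206 × 436.15) = 12.88 mol
n(O2) = 1530 / 32.00 = 47.81 mol
For 12.88 mol H2S, stoichiometry requires (3/2) × 12.88 = 19.32 mol O2; 47.81 mol is available, so H2S is limiting.
n(SO2) = (2/2) × 12.88 = 12.88 mol
V(SO2) = nRT/P = 12.88 × 0.08206 × 547.15 / 1.00 = 578.3 L

578 L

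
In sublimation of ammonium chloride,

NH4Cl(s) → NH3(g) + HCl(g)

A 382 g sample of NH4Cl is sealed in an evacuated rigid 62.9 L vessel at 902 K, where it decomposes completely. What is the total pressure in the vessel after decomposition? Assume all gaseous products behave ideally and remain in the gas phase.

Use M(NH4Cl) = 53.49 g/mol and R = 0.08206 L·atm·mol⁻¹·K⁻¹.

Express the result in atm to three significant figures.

n(NH4Cl) = 382 / 53.49 = 7.142 mol
n(gas produced) = (2/1) × 7.142 = 14.28 mol
P = nRT/V = 14.28 × 0.08206 × 902 / 62.9 = 16.80 atm

16.8 atm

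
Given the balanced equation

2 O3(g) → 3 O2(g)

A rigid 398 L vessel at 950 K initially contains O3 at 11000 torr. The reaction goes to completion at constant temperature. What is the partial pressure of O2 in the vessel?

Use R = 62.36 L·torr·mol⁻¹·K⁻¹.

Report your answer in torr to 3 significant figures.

n(O3)₀ = PV/RT = (11000 × 398) / (62.36 × 950) = 73.90 mol
n(O2) = (3/2) × 73.90 = 110.9 mol
P(O2) = nRT/V = 110.9 × 62.36 × 950 / 398 = 16510 torr

16500 torr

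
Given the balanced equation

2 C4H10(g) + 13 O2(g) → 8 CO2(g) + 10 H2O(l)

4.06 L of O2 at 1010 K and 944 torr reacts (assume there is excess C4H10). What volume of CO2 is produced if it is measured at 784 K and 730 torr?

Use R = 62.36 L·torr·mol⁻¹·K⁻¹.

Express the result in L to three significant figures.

2.51 L

n(O2) = PV/RT = (944 × 4.06) / (62.36 × 1010) = 0.06085 mol
n(CO2) = (8/13) × 0.06085 = 0.03745 mol
V = nRT/P = 0.03745 × 62.36 × 784 / 730 = 2.508 L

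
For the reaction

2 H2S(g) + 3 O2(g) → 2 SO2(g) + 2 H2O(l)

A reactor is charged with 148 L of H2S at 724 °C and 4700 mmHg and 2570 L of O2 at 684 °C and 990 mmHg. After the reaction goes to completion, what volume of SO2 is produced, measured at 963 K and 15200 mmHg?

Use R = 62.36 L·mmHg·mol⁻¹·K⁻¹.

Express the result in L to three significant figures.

44.2 L

n(H2S) = PV/RT = (4700 × 148) / (62.36 × 997.15) = 11.19 mol
n(O2) = PV/RT = (990 × 2570) / (62.36 × 957.15) = 42.63 mol
For 11.19 mol H2S, stoichiometry requires (3/2) × 11.19 = 16.79 mol O2; 42.63 mol is available, so H2S is limiting.
n(SO2) = (2/2) × 11.19 = 11.19 mol
V(SO2) = nRT/P = 11.19 × 62.36 × 963 / 15200 = 44.21 L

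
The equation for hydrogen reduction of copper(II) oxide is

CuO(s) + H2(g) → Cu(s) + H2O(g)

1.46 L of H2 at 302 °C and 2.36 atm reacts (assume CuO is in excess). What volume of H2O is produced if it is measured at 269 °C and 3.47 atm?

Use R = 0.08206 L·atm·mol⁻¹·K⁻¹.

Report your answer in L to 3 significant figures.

n(H2) = PV/RT = (2.36 × 1.46) / (0.08206 × 575.15) = 0.07300 mol
n(H2O) = (1/1) × 0.07300 = 0.07300 mol
V = nRT/P = 0.07300 × 0.08206 × 542.15 / 3.47 = 0.9359 L

0.936 L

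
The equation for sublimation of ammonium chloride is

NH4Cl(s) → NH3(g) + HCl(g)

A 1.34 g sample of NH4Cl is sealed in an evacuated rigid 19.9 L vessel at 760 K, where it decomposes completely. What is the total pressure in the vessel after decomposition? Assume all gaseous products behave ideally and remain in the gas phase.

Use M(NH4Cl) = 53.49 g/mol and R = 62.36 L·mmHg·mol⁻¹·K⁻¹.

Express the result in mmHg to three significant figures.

n(NH4Cl) = 1.34 / 53.49 = 0.02505 mol
n(gas produced) = (2/1) × 0.02505 = 0.05010 mol
P = nRT/V = 0.05010 × 62.36 × 760 / 19.9 = 119.3 mmHg

119 mmHg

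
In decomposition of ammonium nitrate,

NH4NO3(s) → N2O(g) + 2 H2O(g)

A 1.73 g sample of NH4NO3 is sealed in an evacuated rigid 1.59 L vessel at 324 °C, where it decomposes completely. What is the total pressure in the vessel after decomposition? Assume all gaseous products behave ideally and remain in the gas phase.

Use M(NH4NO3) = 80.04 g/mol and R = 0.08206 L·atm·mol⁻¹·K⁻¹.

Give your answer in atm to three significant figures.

2.00 atm

n(NH4NO3) = 1.73 / 80.04 = 0.02161 mol
n(gas produced) = (3/1) × 0.02161 = 0.06483 mol
P = nRT/V = 0.06483 × 0.08206 × 597.15 / 1.59 = 1.998 atm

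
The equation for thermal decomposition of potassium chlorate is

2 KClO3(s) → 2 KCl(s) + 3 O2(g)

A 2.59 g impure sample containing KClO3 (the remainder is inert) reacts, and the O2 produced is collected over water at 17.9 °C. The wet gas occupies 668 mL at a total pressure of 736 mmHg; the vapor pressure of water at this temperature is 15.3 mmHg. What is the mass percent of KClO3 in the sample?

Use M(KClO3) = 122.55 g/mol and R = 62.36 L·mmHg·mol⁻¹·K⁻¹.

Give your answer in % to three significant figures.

P(O2) = 736 − 15.3 = 720.7 mmHg
n(O2) = PV/RT = (720.7 × 0.6680) / (62.36 × 291.05) = 0.02653 mol
n(KClO3) = (2/3) × 0.02653 = 0.01769 mol
m(KClO3) = 0.01769 × 122.55 = 2.168 g
%KClO3 = 2.168 / 2.59 × 100 = 83.71%

83.7 %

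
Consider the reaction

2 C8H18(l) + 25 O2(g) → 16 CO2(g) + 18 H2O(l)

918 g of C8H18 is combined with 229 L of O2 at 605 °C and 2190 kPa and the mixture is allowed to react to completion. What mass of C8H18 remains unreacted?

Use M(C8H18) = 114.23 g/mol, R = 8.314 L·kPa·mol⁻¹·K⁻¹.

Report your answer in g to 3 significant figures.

n(C8H18) = 918 / 114.23 = 8.036 mol
n(O2) = PV/RT = (2190 × 229) / (8.314 × 878.15) = 68.69 mol
For 8.036 mol C8H18, stoichiometry requires (25/2) × 8.036 = 100.4 mol O2; 68.69 mol is available, so O2 is limiting.
n(C8H18) consumed = (2/25) × 68.69 = 5.495 mol; remaining = 8.036 − 5.495 = 2.541 mol
m(C8H18) = 2.541 × 114.23 = 290.3 g

290 g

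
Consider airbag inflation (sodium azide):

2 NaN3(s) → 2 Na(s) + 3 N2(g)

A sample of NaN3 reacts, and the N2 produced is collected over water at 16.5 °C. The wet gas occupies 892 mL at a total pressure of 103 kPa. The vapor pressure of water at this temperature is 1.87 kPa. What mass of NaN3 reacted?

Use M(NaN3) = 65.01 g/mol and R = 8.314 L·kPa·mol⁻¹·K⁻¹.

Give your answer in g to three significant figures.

P(N2) = 103 − 1.87 = 101.1 kPa
n(N2) = PV/RT = (101.1 × 0.8920) / (8.314 × 289.65) = 0.03745 mol
n(NaN3) = (2/3) × 0.03745 = 0.02497 mol
m(NaN3) = 0.02497 × 65.01 = 1.623 g

1.62 g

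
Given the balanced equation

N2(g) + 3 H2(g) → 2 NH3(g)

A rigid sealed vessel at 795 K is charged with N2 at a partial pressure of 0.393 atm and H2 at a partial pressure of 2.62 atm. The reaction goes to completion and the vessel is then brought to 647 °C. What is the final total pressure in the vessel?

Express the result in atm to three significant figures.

With V and T fixed, P_i ∝ n_i, so the mole ratios apply directly to partial pressures at 795 K.
P(H2) required for 0.393 atm of N2 = (3/1) × 0.393 = 1.179 atm; available 2.62 atm, so N2 is limiting.
P(H2) remaining = 2.62 − (3/1) × 0.393 = 1.441 atm
P(gaseous products) = (2)/1 × 0.393 = 0.7860 atm
P_total at 795 K = 1.441 + 0.7860 = 2.227 atm
Scaling to 647 °C: P = 2.227 × 920.15/795 = 2.578 atm

2.58 atm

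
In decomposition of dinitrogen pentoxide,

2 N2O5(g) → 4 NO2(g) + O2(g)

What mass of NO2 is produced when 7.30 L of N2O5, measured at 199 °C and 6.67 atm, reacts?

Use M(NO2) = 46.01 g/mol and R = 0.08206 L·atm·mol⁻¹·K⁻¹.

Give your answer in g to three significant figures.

n(N2O5) = PV/RT = (6.67 × 7.30) / (0.08206 × 472.15) = 1.257 mol
n(NO2) = (4/2) × 1.257 = 2.514 mol
m(NO2) = 2.514 × 46.01 = 115.7 g

116 g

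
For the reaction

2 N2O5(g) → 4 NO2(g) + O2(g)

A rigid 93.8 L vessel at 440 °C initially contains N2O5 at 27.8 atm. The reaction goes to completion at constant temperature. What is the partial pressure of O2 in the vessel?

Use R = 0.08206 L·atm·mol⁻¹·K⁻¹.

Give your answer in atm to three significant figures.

n(N2O5)₀ = PV/RT = (27.8 × 93.8) / (0.08206 × 713.15) = 44.56 mol
n(O2) = (1/2) × 44.56 = 22.28 mol
P(O2) = nRT/V = 22.28 × 0.08206 × 713.15 / 93.8 = 13.90 atm

13.9 atm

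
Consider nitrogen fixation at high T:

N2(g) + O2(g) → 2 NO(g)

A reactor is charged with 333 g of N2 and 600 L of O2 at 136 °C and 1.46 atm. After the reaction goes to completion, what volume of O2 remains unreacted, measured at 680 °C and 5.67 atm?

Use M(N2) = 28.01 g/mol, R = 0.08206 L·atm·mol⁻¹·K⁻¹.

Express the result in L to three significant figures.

n(N2) = 333 / 28.01 = 11.89 mol
n(O2) = PV/RT = (1.46 × 600) / (0.08206 × 409.15) = 26.09 mol
For 11.89 mol N2, stoichiometry requires (1/1) × 11.89 = 11.89 mol O2; 26.09 mol is available, so N2 is limiting.
n(O2) consumed = (1/1) × 11.89 = 11.89 mol; remaining = 26.09 − 11.89 = 14.20 mol
V(O2) = nRT/P = 14.20 × 0.08206 × 953.15 / 5.67 = 195.9 L

196 L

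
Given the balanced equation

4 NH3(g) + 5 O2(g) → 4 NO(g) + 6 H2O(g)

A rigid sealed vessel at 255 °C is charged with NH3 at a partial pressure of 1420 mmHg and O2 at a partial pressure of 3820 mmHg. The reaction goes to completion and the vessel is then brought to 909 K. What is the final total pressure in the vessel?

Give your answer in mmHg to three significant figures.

With V and T fixed, P_i ∝ n_i, so the mole ratios apply directly to partial pressures at 255 °C.
P(O2) required for 1420 mmHg of NH3 = (5/4) × 1420 = 1775 mmHg; available 3820 mmHg, so NH3 is limiting.
P(O2) remaining = 3820 − (5/4) × 1420 = 2045 mmHg
P(gaseous products) = (4+6)/4 × 1420 = 3550 mmHg
P_total at 255 °C = 2045 + 3550 = 5595 mmHg
Scaling to 909 K: P = 5595 × 909/528.15 = 9630 mmHg

9630 mmHg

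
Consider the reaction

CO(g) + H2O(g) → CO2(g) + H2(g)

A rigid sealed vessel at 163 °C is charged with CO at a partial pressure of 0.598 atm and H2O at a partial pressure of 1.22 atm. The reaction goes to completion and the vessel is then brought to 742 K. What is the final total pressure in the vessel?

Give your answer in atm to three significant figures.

Because the vessel is rigid and T is held at 163 °C, work the stoichiometry in partial pressures (P_i = n_iRT/V).
P(H2O) required for 0.598 atm of CO = (1/1) × 0.598 = 0.5980 atm; available 1.22 atm, so CO is limiting.
P(H2O) remaining = 1.22 − (1/1) × 0.598 = 0.6220 atm
P(gaseous products) = (1+1)/1 × 0.598 = 1.196 atm
P_total at 163 °C = 0.6220 + 1.196 = 1.818 atm
Scaling to 742 K: P = 1.818 × 742/436.15 = 3.093 atm

3.09 atm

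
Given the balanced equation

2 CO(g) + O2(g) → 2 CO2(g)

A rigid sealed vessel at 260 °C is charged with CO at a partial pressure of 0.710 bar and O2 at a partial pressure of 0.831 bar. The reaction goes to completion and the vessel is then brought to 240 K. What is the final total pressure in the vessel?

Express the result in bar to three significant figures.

With V and T fixed, P_i ∝ n_i, so the mole ratios apply directly to partial pressures at 260 °C.
P(O2) required for 0.710 bar of CO = (1/2) × 0.710 = 0.3550 bar; available 0.831 bar, so CO is limiting.
P(O2) remaining = 0.831 − (1/2) × 0.710 = 0.4760 bar
P(gaseous products) = (2)/2 × 0.710 = 0.7100 bar
P_total at 260 °C = 0.4760 + 0.7100 = 1.186 bar
Scaling to 240 K: P = 1.186 × 240/533.15 = 0.5339 bar

0.534 bar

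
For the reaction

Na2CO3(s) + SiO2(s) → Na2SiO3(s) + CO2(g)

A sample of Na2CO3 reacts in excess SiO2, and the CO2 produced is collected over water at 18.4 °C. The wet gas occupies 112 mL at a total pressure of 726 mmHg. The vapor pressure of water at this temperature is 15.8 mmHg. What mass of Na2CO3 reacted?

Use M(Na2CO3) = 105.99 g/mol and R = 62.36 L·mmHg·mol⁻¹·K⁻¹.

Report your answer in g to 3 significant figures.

P(CO2) = 726 − 15.8 = 710.2 mmHg
n(CO2) = PV/RT = (710.2 × 0.1120) / (62.36 × 291.55) = 0.004375 mol
n(Na2CO3) = (1/1) × 0.004375 = 0.004375 mol
m(Na2CO3) = 0.004375 × 105.99 = 0.4637 g

0.464 g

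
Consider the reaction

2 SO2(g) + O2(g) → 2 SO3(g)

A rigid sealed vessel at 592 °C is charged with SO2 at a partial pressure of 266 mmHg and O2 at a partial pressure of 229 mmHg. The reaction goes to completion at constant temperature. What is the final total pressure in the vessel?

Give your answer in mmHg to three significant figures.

362 mmHg

Because the vessel is rigid and T is held at 592 °C, work the stoichiometry in partial pressures (P_i = n_iRT/V).
P(O2) required for 266 mmHg of SO2 = (1/2) × 266 = 133.0 mmHg; available 229 mmHg, so SO2 is limiting.
P(O2) remaining = 229 − (1/2) × 266 = 96.00 mmHg
P(gaseous products) = (2)/2 × 266 = 266.0 mmHg
P_total at 592 °C = 96.00 + 266.0 = 362.0 mmHg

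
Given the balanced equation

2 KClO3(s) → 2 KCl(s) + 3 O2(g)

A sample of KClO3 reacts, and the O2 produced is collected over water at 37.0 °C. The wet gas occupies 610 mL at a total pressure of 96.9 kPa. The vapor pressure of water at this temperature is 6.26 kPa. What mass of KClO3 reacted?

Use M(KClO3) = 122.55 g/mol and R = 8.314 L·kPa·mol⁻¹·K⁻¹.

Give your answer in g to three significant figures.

1.75 g

P(O2) = 96.9 − 6.26 = 90.64 kPa
n(O2) = PV/RT = (90.64 × 0.6100) / (8.314 × 310.15) = 0.02144 mol
n(KClO3) = (2/3) × 0.02144 = 0.01429 mol
m(KClO3) = 0.01429 × 122.55 = 1.751 g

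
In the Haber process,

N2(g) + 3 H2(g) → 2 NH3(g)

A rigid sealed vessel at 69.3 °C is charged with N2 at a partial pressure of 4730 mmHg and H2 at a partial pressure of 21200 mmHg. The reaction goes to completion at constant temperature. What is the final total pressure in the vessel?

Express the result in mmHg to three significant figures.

At constant V, partial pressures at 69.3 °C are proportional to moles, so apply stoichiometry directly to pressures.
P(H2) required for 4730 mmHg of N2 = (3/1) × 4730 = 14190 mmHg; available 21200 mmHg, so N2 is limiting.
P(H2) remaining = 21200 − (3/1) × 4730 = 7010 mmHg
P(gaseous products) = (2)/1 × 4730 = 9460 mmHg
P_total at 69.3 °C = 7010 + 9460 = 16470 mmHg

16500 mmHg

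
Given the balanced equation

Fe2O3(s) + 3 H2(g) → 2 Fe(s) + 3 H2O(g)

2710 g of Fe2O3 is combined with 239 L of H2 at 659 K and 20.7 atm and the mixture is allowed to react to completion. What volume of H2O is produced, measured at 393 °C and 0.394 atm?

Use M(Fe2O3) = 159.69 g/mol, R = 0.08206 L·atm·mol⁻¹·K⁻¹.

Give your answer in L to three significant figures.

7060 L

n(Fe2O3) = 2710 / 159.69 = 16.97 mol
n(H2) = PV/RT = (20.7 × 239) / (0.08206 × 659) = 91.49 mol
For 16.97 mol Fe2O3, stoichiometry requires (3/1) × 16.97 = 50.91 mol H2; 91.49 mol is available, so Fe2O3 is limiting.
n(H2O) = (3/1) × 16.97 = 50.91 mol
V(H2O) = nRT/P = 50.91 × 0.08206 × 666.15 / 0.394 = 7063 L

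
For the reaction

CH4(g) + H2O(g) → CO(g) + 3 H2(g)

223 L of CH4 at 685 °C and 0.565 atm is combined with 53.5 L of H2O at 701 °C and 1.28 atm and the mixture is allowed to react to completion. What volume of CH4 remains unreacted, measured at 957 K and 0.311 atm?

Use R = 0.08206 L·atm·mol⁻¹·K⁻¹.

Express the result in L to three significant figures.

188 L

n(CH4) = PV/RT = (0.565 × 223) / (0.08206 × 958.15) = 1.602 mol
n(H2O) = PV/RT = (1.28 × 53.5) / (0.08206 × 974.15) = 0.8567 mol
For 1.602 mol CH4, stoichiometry requires (1/1) × 1.602 = 1.602 mol H2O; 0.8567 mol is available, so H2O is limiting.
n(CH4) consumed = (1/1) × 0.8567 = 0.8567 mol; remaining = 1.602 − 0.8567 = 0.7453 mol
V(CH4) = nRT/P = 0.7453 × 0.08206 × 957 / 0.311 = 188.2 L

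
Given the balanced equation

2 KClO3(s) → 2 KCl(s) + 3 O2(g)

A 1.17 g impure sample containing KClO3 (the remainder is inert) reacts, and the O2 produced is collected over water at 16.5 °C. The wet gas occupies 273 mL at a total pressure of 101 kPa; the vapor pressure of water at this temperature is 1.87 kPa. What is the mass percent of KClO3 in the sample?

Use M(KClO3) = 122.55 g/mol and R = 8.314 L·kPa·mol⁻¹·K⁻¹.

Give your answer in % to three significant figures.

78.5 %

P(O2) = 101 − 1.87 = 99.13 kPa
n(O2) = PV/RT = (99.13 × 0.2730) / (8.314 × 289.65) = 0.01124 mol
n(KClO3) = (2/3) × 0.01124 = 0.007493 mol
m(KClO3) = 0.007493 × 122.55 = 0.9183 g
%KClO3 = 0.9183 / 1.17 × 100 = 78.49%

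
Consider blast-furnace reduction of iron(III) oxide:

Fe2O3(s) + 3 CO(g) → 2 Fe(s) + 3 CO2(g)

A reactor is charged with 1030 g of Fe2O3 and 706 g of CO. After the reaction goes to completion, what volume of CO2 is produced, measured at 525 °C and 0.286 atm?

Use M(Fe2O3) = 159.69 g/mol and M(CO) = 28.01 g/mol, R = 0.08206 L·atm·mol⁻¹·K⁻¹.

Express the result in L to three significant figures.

4430 L

n(Fe2O3) = 1030 / 159.69 = 6.450 mol
n(CO) = 706 / 28.01 = 25.21 mol
For 6.450 mol Fe2O3, stoichiometry requires (3/1) × 6.450 = 19.35 mol CO; 25.21 mol is available, so Fe2O3 is limiting.
n(CO2) = (3/1) × 6.450 = 19.35 mol
V(CO2) = nRT/P = 19.35 × 0.08206 × 798.15 / 0.286 = 4431 L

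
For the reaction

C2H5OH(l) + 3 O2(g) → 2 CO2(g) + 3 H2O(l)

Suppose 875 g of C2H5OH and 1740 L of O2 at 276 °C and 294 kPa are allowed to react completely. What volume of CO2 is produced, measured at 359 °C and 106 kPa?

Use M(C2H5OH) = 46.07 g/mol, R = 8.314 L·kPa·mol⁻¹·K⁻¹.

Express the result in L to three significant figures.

n(C2H5OH) = 875 / 46.07 = 18.99 mol
n(O2) = PV/RT = (294 × 1740) / (8.314 × 549.15) = 112.0 mol
For 18.99 mol C2H5OH, stoichiometry requires (3/1) × 18.99 = 56.97 mol O2; 112.0 mol is available, so C2H5OH is limiting.
n(CO2) = (2/1) × 18.99 = 37.98 mol
V(CO2) = nRT/P = 37.98 × 8.314 × 632.15 / 106 = 1883 L

1880 L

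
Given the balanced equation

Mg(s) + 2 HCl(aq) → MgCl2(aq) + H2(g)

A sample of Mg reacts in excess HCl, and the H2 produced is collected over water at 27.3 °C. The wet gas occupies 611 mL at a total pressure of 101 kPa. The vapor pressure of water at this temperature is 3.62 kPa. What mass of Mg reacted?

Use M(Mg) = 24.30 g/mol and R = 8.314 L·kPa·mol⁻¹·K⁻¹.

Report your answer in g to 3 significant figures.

0.579 g

P(H2) = 101 − 3.62 = 97.38 kPa
n(H2) = PV/RT = (97.38 × 0.6110) / (8.314 × 300.45) = 0.02382 mol
n(Mg) = (1/1) × 0.02382 = 0.02382 mol
m(Mg) = 0.02382 × 24.30 = 0.5788 g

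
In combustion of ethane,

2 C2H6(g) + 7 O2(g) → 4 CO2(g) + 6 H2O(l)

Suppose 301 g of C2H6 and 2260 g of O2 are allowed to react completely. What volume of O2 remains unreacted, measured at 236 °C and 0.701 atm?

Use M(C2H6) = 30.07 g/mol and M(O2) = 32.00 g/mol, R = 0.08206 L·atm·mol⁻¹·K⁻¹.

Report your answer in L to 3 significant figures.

2120 L

n(C2H6) = 301 / 30.07 = 10.01 mol
n(O2) = 2260 / 32.00 = 70.62 mol
For 10.01 mol C2H6, stoichiometry requires (7/2) × 10.01 = 35.03 mol O2; 70.62 mol is available, so C2H6 is limiting.
n(O2) consumed = (7/2) × 10.01 = 35.03 mol; remaining = 70.62 − 35.03 = 35.59 mol
V(O2) = nRT/P = 35.59 × 0.08206 × 509.15 / 0.701 = 2121 L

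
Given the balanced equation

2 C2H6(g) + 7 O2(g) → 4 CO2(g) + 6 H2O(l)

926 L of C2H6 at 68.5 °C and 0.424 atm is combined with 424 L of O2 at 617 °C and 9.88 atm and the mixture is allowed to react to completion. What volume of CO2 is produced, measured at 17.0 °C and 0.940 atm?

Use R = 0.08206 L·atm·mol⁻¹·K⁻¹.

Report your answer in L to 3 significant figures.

n(C2H6) = PV/RT = (0.424 × 926) / (0.08206 × 341.65) = 14.00 mol
n(O2) = PV/RT = (9.88 × 424) / (0.08206 × 890.15) = 57.35 mol
For 14.00 mol C2H6, stoichiometry requires (7/2) × 14.00 = 49.00 mol O2; 57.35 mol is available, so C2H6 is limiting.
n(CO2) = (4/2) × 14.00 = 28.00 mol
V(CO2) = nRT/P = 28.00 × 0.08206 × 290.15 / 0.940 = 709.2 L

709 L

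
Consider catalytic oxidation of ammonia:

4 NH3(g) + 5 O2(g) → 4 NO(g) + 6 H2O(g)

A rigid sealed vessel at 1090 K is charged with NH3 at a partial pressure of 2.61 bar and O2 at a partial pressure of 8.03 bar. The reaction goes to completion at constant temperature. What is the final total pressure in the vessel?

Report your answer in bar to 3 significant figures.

With V and T fixed, P_i ∝ n_i, so the mole ratios apply directly to partial pressures at 1090 K.
P(O2) required for 2.61 bar of NH3 = (5/4) × 2.61 = 3.262 bar; available 8.03 bar, so NH3 is limiting.
P(O2) remaining = 8.03 − (5/4) × 2.61 = 4.768 bar
P(gaseous products) = (4+6)/4 × 2.61 = 6.525 bar
P_total at 1090 K = 4.768 + 6.525 = 11.29 bar

11.3 bar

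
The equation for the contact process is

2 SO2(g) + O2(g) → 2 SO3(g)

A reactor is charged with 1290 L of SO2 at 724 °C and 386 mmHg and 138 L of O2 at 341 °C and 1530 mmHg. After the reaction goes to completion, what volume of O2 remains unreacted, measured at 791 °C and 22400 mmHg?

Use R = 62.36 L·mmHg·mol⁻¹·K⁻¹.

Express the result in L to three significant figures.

n(SO2) = PV/RT = (386 × 1290) / (62.36 × 997.15) = 8.008 mol
n(O2) = PV/RT = (1530 × 138) / (62.36 × 614.15) = 5.513 mol
For 8.008 mol SO2, stoichiometry requires (1/2) × 8.008 = 4.004 mol O2; 5.513 mol is available, so SO2 is limiting.
n(O2) consumed = (1/2) × 8.008 = 4.004 mol; remaining = 5.513 − 4.004 = 1.509 mol
V(O2) = nRT/P = 1.509 × 62.36 × 1064.15 / 22400 = 4.470 L

4.47 L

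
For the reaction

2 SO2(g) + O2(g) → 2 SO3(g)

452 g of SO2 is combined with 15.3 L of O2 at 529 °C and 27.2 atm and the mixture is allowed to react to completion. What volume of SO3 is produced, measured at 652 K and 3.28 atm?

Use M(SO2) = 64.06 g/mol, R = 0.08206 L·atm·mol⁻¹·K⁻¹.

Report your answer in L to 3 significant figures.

115 L

n(SO2) = 452 / 64.06 = 7.056 mol
n(O2) = PV/RT = (27.2 × 15.3) / (0.08206 × 802.15) = 6.322 mol
For 7.056 mol SO2, stoichiometry requires (1/2) × 7.056 = 3.528 mol O2; 6.322 mol is available, so SO2 is limiting.
n(SO3) = (2/2) × 7.056 = 7.056 mol
V(SO3) = nRT/P = 7.056 × 0.08206 × 652 / 3.28 = 115.1 L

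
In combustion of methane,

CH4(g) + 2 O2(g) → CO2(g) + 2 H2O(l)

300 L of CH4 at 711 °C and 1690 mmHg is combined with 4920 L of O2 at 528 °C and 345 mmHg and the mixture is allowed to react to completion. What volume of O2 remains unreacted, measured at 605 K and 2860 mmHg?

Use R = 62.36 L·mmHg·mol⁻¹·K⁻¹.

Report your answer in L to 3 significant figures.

n(CH4) = PV/RT = (1690 × 300) / (62.36 × 984.15) = 8.261 mol
n(O2) = PV/RT = (345 × 4920) / (62.36 × 801.15) = 33.98 mol
For 8.261 mol CH4, stoichiometry requires (2/1) × 8.261 = 16.52 mol O2; 33.98 mol is available, so CH4 is limiting.
n(O2) consumed = (2/1) × 8.261 = 16.52 mol; remaining = 33.98 − 16.52 = 17.46 mol
V(O2) = nRT/P = 17.46 × 62.36 × 605 / 2860 = 230.3 L

230 L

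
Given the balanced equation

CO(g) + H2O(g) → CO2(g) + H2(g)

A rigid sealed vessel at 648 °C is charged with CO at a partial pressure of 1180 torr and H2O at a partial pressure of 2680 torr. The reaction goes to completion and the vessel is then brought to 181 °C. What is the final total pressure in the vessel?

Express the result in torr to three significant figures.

1900 torr

With V and T fixed, P_i ∝ n_i, so the mole ratios apply directly to partial pressures at 648 °C.
P(H2O) required for 1180 torr of CO = (1/1) × 1180 = 1180 torr; available 2680 torr, so CO is limiting.
P(H2O) remaining = 2680 − (1/1) × 1180 = 1500 torr
P(gaseous products) = (1+1)/1 × 1180 = 2360 torr
P_total at 648 °C = 1500 + 2360 = 3860 torr
Scaling to 181 °C: P = 3860 × 454.15/921.15 = 1903 torr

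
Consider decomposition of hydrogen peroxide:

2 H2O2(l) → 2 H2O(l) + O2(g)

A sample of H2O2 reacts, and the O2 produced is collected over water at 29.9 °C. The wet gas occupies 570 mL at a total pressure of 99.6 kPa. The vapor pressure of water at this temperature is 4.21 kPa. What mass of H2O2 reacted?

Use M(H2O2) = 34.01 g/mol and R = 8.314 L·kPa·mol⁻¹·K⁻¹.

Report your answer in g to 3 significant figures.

P(O2) = 99.6 − 4.21 = 95.39 kPa
n(O2) = PV/RT = (95.39 × 0.5700) / (8.314 × 303.05) = 0.02158 mol
n(H2O2) = (2/1) × 0.02158 = 0.04316 mol
m(H2O2) = 0.04316 × 34.01 = 1.468 g

1.47 g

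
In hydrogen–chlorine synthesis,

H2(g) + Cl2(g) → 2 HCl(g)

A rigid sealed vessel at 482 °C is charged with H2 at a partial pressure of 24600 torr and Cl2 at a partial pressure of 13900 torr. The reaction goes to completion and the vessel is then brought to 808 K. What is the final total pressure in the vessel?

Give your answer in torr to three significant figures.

Because the vessel is rigid and T is held at 482 °C, work the stoichiometry in partial pressures (P_i = n_iRT/V).
P(Cl2) required for 24600 torr of H2 = (1/1) × 24600 = 24600 torr; available 13900 torr, so Cl2 is limiting.
P(H2) remaining = 24600 − (1/1) × 13900 = 10700 torr
P(gaseous products) = (2)/1 × 13900 = 27800 torr
P_total at 482 °C = 10700 + 27800 = 38500 torr
Scaling to 808 K: P = 38500 × 808/755.15 = 41190 torr

41200 torr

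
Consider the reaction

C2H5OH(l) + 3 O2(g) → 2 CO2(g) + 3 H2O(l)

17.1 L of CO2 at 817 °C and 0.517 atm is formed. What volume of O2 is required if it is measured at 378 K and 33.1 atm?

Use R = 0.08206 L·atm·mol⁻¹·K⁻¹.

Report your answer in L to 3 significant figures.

0.139 L

n(CO2) = PV/RT = (0.517 × 17.1) / (0.08206 × 1090.15) = 0.09883 mol
n(O2) = (3/2) × 0.09883 = 0.1482 mol
V = nRT/P = 0.1482 × 0.08206 × 378 / 33.1 = 0.1389 L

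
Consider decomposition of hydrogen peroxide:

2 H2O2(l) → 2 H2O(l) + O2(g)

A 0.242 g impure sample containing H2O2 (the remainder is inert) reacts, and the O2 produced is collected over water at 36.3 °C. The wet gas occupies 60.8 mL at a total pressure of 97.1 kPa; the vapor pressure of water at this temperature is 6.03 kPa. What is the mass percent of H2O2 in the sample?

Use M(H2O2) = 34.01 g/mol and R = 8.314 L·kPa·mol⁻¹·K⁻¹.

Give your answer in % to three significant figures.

P(O2) = 97.1 − 6.03 = 91.07 kPa
n(O2) = PV/RT = (91.07 × 0.06080) / (8.314 × 309.45) = 0.002152 mol
n(H2O2) = (2/1) × 0.002152 = 0.004304 mol
m(H2O2) = 0.004304 × 34.01 = 0.1464 g
%H2O2 = 0.1464 / 0.242 × 100 = 60.50%

60.5 %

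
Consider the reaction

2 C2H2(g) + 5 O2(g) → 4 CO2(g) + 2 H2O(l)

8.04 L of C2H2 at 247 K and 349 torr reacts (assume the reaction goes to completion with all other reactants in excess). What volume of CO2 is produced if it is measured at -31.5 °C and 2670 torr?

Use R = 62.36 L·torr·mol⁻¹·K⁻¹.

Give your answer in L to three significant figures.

2.06 L

n(C2H2) = PV/RT = (349 × 8.04) / (62.36 × 247) = 0.1822 mol
n(CO2) = (4/2) × 0.1822 = 0.3644 mol
V = nRT/P = 0.3644 × 62.36 × 241.65 / 2670 = 2.057 L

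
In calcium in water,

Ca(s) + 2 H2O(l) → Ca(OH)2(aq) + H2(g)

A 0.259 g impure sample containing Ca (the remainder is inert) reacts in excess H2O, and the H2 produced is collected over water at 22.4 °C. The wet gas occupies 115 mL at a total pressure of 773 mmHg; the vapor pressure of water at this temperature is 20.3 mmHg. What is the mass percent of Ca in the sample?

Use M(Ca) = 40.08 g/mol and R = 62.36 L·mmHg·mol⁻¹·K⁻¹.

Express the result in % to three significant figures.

P(H2) = 773 − 20.3 = 752.7 mmHg
n(H2) = PV/RT = (752.7 × 0.1150) / (62.36 × 295.55) = 0.004697 mol
n(Ca) = (1/1) × 0.004697 = 0.004697 mol
m(Ca) = 0.004697 × 40.08 = 0.1883 g
%Ca = 0.1883 / 0.259 × 100 = 72.70%

72.7 %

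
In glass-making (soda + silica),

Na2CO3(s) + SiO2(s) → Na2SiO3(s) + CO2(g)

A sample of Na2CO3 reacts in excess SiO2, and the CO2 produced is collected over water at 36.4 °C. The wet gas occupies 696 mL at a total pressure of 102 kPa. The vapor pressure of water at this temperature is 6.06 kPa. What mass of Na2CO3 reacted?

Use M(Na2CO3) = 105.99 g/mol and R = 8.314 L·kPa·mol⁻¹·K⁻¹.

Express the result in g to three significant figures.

2.75 g

P(CO2) = 102 − 6.06 = 95.94 kPa
n(CO2) = PV/RT = (95.94 × 0.6960) / (8.314 × 309.55) = 0.02595 mol
n(Na2CO3) = (1/1) × 0.02595 = 0.02595 mol
m(Na2CO3) = 0.02595 × 105.99 = 2.750 g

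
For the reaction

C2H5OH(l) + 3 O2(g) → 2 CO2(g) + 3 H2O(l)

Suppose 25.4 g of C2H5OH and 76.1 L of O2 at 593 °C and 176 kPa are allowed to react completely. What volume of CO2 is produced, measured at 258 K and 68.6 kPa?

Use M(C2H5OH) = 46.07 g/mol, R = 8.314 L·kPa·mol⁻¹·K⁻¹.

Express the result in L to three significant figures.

34.5 L

n(C2H5OH) = 25.4 / 46.07 = 0.5513 mol
n(O2) = PV/RT = (176 × 76.1) / (8.314 × 866.15) = 1.860 mol
For 0.5513 mol C2H5OH, stoichiometry requires (3/1) × 0.5513 = 1.654 mol O2; 1.860 mol is available, so C2H5OH is limiting.
n(CO2) = (2/1) × 0.5513 = 1.103 mol
V(CO2) = nRT/P = 1.103 × 8.314 × 258 / 68.6 = 34.49 L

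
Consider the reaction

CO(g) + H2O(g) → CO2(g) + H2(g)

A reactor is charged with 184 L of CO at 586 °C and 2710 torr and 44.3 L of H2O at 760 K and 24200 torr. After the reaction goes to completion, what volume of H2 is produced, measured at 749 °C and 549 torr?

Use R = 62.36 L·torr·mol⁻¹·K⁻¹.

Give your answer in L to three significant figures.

1080 L

n(CO) = PV/RT = (2710 × 184) / (62.36 × 859.15) = 9.307 mol
n(H2O) = PV/RT = (24200 × 44.3) / (62.36 × 760) = 22.62 mol
For 9.307 mol CO, stoichiometry requires (1/1) × 9.307 = 9.307 mol H2O; 22.62 mol is available, so CO is limiting.
n(H2) = (1/1) × 9.307 = 9.307 mol
V(H2) = nRT/P = 9.307 × 62.36 × 1022.15 / 549 = 1081 L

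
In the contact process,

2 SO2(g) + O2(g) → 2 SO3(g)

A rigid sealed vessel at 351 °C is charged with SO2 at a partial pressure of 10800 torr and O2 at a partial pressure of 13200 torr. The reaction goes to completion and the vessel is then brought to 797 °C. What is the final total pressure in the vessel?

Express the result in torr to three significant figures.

31900 torr

Because the vessel is rigid and T is held at 351 °C, work the stoichiometry in partial pressures (P_i = n_iRT/V).
P(O2) required for 10800 torr of SO2 = (1/2) × 10800 = 5400 torr; available 13200 torr, so SO2 is limiting.
P(O2) remaining = 13200 − (1/2) × 10800 = 7800 torr
P(gaseous products) = (2)/2 × 10800 = 10800 torr
P_total at 351 °C = 7800 + 10800 = 18600 torr
Scaling to 797 °C: P = 18600 × 1070.15/624.15 = 31890 torr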